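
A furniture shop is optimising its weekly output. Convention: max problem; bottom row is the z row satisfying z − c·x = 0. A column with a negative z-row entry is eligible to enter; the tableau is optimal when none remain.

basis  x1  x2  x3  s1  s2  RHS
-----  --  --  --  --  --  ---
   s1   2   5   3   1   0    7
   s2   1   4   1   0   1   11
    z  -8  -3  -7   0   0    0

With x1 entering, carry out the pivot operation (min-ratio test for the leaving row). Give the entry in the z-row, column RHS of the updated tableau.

28

Ratio test on column x1 — row 1: 7/2 = 7/2; row 2: 11/1 = 11. Minimum is 7/2 at row 1 (s1 leaves); pivot element 2.
Divide row 1 by 2; eliminate column x1 from the other rows.
z-row update in column RHS: 0 − (-8)·(7/2) = 28.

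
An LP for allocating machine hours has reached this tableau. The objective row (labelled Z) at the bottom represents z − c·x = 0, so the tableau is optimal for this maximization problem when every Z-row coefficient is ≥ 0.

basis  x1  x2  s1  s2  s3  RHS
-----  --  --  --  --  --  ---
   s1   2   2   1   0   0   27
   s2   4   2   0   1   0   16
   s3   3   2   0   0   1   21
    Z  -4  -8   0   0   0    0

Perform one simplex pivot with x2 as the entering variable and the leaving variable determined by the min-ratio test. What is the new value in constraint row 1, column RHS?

Ratio test on column x2 — row 1: 27/2 = 27/2; row 2: 16/2 = 8; row 3: 21/2 = 21/2. Minimum is 8 at row 2 (s2 leaves); pivot element 2.
Divide row 2 by 2; eliminate column x2 from the other rows.
Row 1 update in column RHS: 27 − 2·8 = 11.

11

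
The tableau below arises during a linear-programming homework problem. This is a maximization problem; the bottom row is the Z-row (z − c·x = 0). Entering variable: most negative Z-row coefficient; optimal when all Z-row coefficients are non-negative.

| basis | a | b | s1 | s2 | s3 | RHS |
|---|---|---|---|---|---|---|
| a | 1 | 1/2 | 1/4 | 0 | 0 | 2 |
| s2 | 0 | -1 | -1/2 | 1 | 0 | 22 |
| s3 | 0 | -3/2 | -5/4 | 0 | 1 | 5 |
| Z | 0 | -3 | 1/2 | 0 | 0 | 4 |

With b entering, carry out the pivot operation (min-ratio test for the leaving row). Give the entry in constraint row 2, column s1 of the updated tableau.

0

Ratio test on column b — row 1: 2/(1/2) = 4; row 2: entry -1 ≤ 0; row 3: entry -3/2 ≤ 0. Minimum is 4 at row 1 (a leaves); pivot element 1/2.
Divide row 1 by 1/2; eliminate column b from the other rows.
Row 2 update in column s1: -1/2 − (-1)·(1/2) = 0.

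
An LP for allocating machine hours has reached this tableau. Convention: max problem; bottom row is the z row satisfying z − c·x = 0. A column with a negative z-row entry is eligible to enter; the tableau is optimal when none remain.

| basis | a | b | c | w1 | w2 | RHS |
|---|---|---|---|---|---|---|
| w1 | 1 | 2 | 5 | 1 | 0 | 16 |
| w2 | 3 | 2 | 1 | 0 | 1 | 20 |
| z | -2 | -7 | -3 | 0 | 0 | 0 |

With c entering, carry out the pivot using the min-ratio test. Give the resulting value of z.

48/5

Ratio test on column c — row 1: 16/5 = 16/5; row 2: 20/1 = 20. Minimum is 16/5 at row 1 (w1 leaves); pivot element 5.
Pivot on row 1; the z-row RHS becomes 0 − (-3)·(16/5) = 48/5.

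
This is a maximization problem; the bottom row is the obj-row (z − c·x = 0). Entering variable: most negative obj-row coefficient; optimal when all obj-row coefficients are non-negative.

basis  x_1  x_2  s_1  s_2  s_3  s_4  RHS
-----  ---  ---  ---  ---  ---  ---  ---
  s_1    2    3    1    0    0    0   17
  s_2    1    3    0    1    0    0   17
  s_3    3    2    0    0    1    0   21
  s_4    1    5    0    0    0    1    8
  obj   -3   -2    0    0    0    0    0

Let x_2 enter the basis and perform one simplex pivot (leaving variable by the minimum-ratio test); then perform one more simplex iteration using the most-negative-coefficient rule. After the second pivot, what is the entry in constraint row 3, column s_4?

Ratio test on column x_2 — row 1: 17/3 = 17/3; row 2: 17/3 = 17/3; row 3: 21/2 = 21/2; row 4: 8/5 = 8/5. Minimum is 8/5 at row 4 (s_4 leaves); pivot element 5.
Divide row 4 by 5; eliminate column x_2 from the other rows.
Second iteration: most negative obj-row entry is -13/5 in column x_1, so x_1 enters.
Ratio test on column x_1 — row 1: (61/5)/(7/5) = 61/7; row 2: (61/5)/(2/5) = 61/2; row 3: (89/5)/(13/5) = 89/13; row 4: (8/5)/(1/5) = 8. Minimum is 89/13 at row 3 (s_3 leaves); pivot element 13/5.
Divide row 3 by 13/5; eliminate column x_1 from the other rows.
After both pivots, the entry at constraint row 3, column s_4 is -2/13.

-2/13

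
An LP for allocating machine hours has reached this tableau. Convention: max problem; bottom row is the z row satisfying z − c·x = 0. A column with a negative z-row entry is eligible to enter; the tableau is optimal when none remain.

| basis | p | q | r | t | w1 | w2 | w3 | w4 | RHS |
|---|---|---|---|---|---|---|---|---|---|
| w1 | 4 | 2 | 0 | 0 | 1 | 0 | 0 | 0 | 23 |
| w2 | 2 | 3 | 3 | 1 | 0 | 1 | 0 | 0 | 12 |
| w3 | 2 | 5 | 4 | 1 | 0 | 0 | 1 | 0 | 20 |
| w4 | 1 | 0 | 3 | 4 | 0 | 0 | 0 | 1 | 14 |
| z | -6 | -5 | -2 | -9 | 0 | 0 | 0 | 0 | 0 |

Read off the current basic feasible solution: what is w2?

w2 is basic (row 2); its value is the RHS of that row, 12.

12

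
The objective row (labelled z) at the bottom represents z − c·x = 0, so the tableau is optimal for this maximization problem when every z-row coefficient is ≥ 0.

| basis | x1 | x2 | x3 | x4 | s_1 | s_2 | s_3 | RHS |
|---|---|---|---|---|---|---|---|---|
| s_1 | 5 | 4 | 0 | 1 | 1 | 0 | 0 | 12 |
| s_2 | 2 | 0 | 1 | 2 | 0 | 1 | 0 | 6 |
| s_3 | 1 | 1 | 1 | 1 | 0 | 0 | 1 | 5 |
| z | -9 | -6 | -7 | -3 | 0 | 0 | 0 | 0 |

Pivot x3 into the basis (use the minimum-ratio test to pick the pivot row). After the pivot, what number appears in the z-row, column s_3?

Ratio test on column x3 — row 1: entry 0 ≤ 0; row 2: 6/1 = 6; row 3: 5/1 = 5. Minimum is 5 at row 3 (s_3 leaves); pivot element 1.
Divide row 3 by 1; eliminate column x3 from the other rows.
z-row update in column s_3: 0 − (-7)·1 = 7.

7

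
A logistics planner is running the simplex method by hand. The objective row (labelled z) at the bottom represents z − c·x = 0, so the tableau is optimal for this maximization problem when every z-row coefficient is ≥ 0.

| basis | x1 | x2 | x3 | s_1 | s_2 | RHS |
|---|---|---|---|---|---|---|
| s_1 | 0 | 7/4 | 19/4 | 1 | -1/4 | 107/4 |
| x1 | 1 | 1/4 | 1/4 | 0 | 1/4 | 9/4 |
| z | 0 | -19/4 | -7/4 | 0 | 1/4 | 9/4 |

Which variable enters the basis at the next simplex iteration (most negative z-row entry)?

x2

Negative z-row entries: x2: -19/4, x3: -7/4.
The most negative is -19/4 in column x2, so x2 enters.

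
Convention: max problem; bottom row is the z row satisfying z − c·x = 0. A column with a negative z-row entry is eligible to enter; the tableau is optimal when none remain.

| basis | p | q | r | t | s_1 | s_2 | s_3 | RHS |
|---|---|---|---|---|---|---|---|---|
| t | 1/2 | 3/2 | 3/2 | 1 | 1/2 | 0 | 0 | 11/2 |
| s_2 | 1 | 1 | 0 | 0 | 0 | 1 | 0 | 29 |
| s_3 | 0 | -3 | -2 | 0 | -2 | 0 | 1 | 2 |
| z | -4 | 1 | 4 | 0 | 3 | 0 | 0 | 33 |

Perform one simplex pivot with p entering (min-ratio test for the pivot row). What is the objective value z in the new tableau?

Ratio test on column p — row 1: (11/2)/(1/2) = 11; row 2: 29/1 = 29; row 3: entry 0 ≤ 0. Minimum is 11 at row 1 (t leaves); pivot element 1/2.
Pivot on row 1; the z-row RHS becomes 33 − (-4)·11 = 77.

77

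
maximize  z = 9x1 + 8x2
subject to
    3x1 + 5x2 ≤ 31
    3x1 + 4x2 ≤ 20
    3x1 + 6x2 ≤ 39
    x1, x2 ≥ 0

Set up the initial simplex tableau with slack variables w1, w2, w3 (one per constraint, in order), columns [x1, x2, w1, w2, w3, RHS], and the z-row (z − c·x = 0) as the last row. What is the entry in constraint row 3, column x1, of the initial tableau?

3

Constraint 3 has coefficient 3 on x1.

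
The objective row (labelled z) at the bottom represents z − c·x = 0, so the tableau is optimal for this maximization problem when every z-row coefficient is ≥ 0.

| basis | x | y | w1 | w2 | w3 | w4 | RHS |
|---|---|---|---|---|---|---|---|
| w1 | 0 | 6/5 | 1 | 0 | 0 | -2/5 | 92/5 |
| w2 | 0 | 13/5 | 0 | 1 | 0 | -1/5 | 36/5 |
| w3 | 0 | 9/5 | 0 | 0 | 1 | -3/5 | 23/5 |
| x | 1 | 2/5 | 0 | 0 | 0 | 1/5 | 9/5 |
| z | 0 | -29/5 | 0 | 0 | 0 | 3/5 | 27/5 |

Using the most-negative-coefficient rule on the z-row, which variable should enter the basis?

y

Negative z-row entries: y: -29/5.
The most negative is -29/5 in column y, so y enters.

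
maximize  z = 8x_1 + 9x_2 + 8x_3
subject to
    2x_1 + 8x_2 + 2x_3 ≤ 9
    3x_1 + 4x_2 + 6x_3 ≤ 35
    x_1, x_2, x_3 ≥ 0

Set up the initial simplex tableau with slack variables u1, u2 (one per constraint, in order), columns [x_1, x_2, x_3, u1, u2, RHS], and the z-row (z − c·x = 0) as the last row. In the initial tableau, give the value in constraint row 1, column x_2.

8

Constraint 1 has coefficient 8 on x_2.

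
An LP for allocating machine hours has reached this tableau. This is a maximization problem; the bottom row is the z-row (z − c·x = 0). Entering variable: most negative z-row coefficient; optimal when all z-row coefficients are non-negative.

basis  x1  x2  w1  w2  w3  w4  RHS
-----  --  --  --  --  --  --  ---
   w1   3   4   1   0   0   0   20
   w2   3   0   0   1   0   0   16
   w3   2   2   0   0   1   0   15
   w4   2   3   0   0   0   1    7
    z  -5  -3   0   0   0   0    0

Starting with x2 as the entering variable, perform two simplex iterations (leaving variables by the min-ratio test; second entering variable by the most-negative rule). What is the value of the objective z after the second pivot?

Ratio test on column x2 — row 1: 20/4 = 5; row 2: entry 0 ≤ 0; row 3: 15/2 = 15/2; row 4: 7/3 = 7/3. Minimum is 7/3 at row 4 (w4 leaves); pivot element 3.
Pivot on row 4; the z-row RHS becomes 0 − (-3)·(7/3) = 7.
Next entering variable (most negative z-row entry -3): x1.
Ratio test on column x1 — row 1: (32/3)/(1/3) = 32; row 2: 16/3 = 16/3; row 3: (31/3)/(2/3) = 31/2; row 4: (7/3)/(2/3) = 7/2. Minimum is 7/2 at row 4 (x2 leaves); pivot element 2/3.
After the second pivot the z-row RHS is 7 − (-3)·(7/2) = 35/2.

35/2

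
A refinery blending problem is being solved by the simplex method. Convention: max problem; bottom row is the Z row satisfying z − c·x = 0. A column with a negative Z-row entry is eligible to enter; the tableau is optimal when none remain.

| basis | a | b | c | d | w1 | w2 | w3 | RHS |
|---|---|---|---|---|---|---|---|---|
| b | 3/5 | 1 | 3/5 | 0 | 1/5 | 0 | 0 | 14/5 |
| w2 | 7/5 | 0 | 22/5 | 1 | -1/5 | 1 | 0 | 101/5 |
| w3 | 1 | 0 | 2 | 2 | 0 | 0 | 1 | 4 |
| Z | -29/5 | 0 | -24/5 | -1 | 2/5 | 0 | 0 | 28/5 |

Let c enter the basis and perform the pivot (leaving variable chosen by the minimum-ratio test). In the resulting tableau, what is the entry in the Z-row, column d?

Ratio test on column c — row 1: (14/5)/(3/5) = 14/3; row 2: (101/5)/(22/5) = 101/22; row 3: 4/2 = 2. Minimum is 2 at row 3 (w3 leaves); pivot element 2.
Divide row 3 by 2; eliminate column c from the other rows.
Z-row update in column d: -1 − (-24/5)·1 = 19/5.

19/5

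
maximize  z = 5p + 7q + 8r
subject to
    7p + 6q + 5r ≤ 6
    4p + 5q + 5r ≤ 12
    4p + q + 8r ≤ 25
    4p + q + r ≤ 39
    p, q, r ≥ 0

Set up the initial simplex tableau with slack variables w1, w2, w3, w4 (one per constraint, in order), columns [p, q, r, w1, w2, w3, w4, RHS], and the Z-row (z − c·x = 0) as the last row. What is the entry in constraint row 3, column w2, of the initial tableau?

Slack w2 belongs to constraint 2; its column is the unit vector e_2, so the entry in row 3 is 0.

0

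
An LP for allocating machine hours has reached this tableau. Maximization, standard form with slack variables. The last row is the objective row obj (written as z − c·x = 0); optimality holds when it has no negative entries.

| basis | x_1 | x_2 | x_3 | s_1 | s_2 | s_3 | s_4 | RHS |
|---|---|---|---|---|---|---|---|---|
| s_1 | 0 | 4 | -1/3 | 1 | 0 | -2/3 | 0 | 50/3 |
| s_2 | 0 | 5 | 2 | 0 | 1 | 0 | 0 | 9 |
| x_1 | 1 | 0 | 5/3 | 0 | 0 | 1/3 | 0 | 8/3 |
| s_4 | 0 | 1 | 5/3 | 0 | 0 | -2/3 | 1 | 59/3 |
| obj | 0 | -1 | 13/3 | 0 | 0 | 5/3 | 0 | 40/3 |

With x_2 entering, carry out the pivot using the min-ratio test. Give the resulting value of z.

Ratio test on column x_2 — row 1: (50/3)/4 = 25/6; row 2: 9/5 = 9/5; row 3: entry 0 ≤ 0; row 4: (59/3)/1 = 59/3. Minimum is 9/5 at row 2 (s_2 leaves); pivot element 5.
Pivot on row 2; the obj-row RHS becomes 40/3 − (-1)·(9/5) = 227/15.

227/15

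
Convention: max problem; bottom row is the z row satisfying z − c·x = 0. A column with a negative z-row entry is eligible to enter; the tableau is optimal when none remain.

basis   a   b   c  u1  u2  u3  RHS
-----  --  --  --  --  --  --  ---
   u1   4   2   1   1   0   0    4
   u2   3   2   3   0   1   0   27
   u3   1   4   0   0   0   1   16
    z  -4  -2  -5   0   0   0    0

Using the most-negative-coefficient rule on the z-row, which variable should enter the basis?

Negative z-row entries: a: -4, b: -2, c: -5.
The most negative is -5 in column c, so c enters.

c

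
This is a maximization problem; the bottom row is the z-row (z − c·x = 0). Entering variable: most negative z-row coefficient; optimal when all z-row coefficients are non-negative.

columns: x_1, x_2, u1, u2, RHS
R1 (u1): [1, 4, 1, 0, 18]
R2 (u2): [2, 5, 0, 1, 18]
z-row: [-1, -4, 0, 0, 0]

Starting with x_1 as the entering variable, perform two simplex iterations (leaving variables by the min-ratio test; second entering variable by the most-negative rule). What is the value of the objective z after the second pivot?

72/5

Ratio test on column x_1 — row 1: 18/1 = 18; row 2: 18/2 = 9. Minimum is 9 at row 2 (u2 leaves); pivot element 2.
Pivot on row 2; the z-row RHS becomes 0 − (-1)·9 = 9.
Next entering variable (most negative z-row entry -3/2): x_2.
Ratio test on column x_2 — row 1: 9/(3/2) = 6; row 2: 9/(5/2) = 18/5. Minimum is 18/5 at row 2 (x_1 leaves); pivot element 5/2.
After the second pivot the z-row RHS is 9 − (-3/2)·(18/5) = 72/5.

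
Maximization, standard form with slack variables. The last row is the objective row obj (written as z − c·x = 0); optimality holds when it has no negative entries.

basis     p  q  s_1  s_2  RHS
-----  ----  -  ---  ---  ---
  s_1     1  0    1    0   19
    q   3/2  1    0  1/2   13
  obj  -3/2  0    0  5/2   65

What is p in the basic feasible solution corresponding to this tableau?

p is not in the basis, so in the current basic feasible solution p = 0.

0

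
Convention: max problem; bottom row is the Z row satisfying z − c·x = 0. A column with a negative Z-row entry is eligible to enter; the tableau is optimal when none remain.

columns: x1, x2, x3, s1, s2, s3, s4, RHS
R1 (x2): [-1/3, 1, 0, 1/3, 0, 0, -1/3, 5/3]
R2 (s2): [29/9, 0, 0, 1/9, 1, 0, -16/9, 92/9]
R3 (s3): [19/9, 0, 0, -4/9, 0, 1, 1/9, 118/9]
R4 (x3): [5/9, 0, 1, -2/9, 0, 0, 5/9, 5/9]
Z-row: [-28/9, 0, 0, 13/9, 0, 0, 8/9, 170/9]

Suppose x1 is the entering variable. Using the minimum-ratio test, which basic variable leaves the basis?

x3

Column x1 entries and ratios — x2: -1/3 ≤ 0, skip; s2: (92/9)/(29/9) = 92/29; s3: (118/9)/(19/9) = 118/19; x3: (5/9)/(5/9) = 1.
Smallest ratio is 1 in the row of x3, so x3 leaves.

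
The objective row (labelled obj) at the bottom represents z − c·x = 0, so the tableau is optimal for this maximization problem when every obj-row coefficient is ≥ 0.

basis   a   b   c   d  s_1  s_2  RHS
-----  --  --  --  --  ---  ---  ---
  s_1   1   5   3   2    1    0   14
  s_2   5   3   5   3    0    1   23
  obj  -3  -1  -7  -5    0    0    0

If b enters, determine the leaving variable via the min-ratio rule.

Column b entries and ratios — s_1: 14/5 = 14/5; s_2: 23/3 = 23/3.
Smallest ratio is 14/5 in the row of s_1, so s_1 leaves.

s_1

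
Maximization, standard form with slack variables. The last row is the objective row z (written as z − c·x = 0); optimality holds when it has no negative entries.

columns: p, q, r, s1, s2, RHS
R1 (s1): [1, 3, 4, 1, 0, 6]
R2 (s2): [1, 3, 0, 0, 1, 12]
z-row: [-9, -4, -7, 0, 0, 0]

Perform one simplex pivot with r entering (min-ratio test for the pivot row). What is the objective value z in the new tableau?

21/2

Ratio test on column r — row 1: 6/4 = 3/2; row 2: entry 0 ≤ 0. Minimum is 3/2 at row 1 (s1 leaves); pivot element 4.
Pivot on row 1; the z-row RHS becomes 0 − (-7)·(3/2) = 21/2.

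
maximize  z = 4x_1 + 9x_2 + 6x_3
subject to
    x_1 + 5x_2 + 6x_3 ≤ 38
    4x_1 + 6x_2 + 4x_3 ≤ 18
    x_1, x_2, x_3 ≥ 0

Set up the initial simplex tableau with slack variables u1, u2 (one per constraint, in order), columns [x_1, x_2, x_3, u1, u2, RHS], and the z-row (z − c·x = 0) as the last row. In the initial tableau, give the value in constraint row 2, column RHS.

The RHS of constraint 2 is b_2 = 18.

18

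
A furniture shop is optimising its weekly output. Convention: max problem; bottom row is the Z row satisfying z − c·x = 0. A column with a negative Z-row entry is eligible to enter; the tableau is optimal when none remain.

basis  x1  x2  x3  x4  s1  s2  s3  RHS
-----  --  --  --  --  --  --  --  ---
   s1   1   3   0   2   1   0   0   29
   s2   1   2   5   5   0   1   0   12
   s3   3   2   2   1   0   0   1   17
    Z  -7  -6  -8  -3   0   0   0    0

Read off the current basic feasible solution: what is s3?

17

s3 is basic (row 3); its value is the RHS of that row, 17.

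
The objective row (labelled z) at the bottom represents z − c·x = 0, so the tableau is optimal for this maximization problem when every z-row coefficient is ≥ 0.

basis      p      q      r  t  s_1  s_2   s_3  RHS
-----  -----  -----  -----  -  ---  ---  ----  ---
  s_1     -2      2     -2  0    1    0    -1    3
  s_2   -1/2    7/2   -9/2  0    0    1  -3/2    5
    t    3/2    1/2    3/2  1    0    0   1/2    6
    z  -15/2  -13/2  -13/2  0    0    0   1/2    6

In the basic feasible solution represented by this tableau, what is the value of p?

p is not in the basis, so in the current basic feasible solution p = 0.

0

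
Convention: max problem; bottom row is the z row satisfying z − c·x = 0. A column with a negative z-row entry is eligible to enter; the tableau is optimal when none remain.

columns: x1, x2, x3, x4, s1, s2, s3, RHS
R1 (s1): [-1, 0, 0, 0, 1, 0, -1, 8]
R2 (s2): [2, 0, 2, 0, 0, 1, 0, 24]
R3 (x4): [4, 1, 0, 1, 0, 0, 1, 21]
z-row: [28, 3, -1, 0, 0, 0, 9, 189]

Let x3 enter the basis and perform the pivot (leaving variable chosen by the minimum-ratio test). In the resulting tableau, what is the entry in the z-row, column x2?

3

Ratio test on column x3 — row 1: entry 0 ≤ 0; row 2: 24/2 = 12; row 3: entry 0 ≤ 0. Minimum is 12 at row 2 (s2 leaves); pivot element 2.
Divide row 2 by 2; eliminate column x3 from the other rows.
z-row update in column x2: 3 − (-1)·0 = 3.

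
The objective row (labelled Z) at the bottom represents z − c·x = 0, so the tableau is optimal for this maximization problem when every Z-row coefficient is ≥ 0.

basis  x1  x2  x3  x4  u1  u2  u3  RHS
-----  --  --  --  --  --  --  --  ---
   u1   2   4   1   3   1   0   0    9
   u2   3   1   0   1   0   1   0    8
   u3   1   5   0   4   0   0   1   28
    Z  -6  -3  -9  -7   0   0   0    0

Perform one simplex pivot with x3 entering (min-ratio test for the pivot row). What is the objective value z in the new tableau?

81

Ratio test on column x3 — row 1: 9/1 = 9; row 2: entry 0 ≤ 0; row 3: entry 0 ≤ 0. Minimum is 9 at row 1 (u1 leaves); pivot element 1.
Pivot on row 1; the Z-row RHS becomes 0 − (-9)·9 = 81.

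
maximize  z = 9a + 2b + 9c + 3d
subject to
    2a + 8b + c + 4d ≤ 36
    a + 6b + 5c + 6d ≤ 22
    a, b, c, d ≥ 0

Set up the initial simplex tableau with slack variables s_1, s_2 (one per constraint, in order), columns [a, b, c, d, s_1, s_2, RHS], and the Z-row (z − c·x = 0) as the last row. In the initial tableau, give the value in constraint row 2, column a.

Constraint 2 has coefficient 1 on a.

1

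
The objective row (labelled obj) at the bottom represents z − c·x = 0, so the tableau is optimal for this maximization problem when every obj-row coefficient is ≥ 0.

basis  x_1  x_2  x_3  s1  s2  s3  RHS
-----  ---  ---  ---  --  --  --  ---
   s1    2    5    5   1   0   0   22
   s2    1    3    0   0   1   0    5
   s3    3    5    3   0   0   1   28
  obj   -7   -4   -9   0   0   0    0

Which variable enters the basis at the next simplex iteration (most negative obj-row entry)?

x_3

Negative obj-row entries: x_1: -7, x_2: -4, x_3: -9.
The most negative is -9 in column x_3, so x_3 enters.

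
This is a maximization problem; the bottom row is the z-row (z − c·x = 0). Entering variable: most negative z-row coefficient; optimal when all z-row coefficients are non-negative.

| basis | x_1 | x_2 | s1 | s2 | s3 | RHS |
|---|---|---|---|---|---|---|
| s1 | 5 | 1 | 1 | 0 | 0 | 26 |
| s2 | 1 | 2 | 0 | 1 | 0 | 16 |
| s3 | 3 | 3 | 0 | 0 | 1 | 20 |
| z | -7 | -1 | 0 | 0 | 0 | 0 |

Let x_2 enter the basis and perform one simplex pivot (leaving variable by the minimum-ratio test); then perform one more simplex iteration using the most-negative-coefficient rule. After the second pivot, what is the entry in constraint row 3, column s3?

5/12

Ratio test on column x_2 — row 1: 26/1 = 26; row 2: 16/2 = 8; row 3: 20/3 = 20/3. Minimum is 20/3 at row 3 (s3 leaves); pivot element 3.
Divide row 3 by 3; eliminate column x_2 from the other rows.
Second iteration: most negative z-row entry is -6 in column x_1, so x_1 enters.
Ratio test on column x_1 — row 1: (58/3)/4 = 29/6; row 2: entry -1 ≤ 0; row 3: (20/3)/1 = 20/3. Minimum is 29/6 at row 1 (s1 leaves); pivot element 4.
Divide row 1 by 4; eliminate column x_1 from the other rows.
After both pivots, the entry at constraint row 3, column s3 is 5/12.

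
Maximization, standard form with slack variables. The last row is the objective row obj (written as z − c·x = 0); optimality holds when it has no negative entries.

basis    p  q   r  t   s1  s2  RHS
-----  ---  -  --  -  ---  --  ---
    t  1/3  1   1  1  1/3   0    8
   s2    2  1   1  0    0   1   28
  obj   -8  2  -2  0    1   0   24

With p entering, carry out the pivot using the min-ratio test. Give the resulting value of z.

Ratio test on column p — row 1: 8/(1/3) = 24; row 2: 28/2 = 14. Minimum is 14 at row 2 (s2 leaves); pivot element 2.
Pivot on row 2; the obj-row RHS becomes 24 − (-8)·14 = 136.

136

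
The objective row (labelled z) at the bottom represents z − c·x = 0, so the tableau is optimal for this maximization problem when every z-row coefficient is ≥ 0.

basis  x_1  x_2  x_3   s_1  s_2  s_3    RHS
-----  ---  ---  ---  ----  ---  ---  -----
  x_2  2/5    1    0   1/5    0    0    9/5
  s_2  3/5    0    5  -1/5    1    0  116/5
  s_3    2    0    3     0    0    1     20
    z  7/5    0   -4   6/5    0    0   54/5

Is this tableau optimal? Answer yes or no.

no

The z-row has a negative entry -4 in column x_3, so it is not optimal.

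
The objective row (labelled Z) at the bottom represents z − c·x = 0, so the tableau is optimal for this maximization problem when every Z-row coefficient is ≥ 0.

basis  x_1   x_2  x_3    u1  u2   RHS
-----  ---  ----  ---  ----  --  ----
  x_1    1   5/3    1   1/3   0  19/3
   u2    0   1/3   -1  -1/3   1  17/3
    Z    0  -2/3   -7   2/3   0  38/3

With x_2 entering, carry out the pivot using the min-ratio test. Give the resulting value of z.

76/5

Ratio test on column x_2 — row 1: (19/3)/(5/3) = 19/5; row 2: (17/3)/(1/3) = 17. Minimum is 19/5 at row 1 (x_1 leaves); pivot element 5/3.
Pivot on row 1; the Z-row RHS becomes 38/3 − (-2/3)·(19/5) = 76/5.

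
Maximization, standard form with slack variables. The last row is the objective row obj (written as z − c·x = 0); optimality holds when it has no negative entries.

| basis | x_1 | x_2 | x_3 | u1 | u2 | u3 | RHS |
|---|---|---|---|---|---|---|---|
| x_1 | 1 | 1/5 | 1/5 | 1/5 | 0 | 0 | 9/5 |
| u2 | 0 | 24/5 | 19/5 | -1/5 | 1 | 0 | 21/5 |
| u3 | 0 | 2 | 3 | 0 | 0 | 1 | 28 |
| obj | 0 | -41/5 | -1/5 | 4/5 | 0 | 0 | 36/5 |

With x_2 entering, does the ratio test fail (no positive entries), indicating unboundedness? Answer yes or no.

no

Column x_2 has positive entries in row(s) 1, 2, 3, so the ratio test bounds it — not unbounded.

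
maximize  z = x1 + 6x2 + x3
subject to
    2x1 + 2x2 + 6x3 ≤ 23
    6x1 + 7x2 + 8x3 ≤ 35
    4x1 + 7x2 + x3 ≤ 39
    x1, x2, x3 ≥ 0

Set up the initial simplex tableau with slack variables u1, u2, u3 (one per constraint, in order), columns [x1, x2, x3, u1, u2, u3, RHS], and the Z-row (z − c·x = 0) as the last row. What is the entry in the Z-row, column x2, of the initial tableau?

-6

The Z-row carries the negated objective coefficients: the x2 entry is -6.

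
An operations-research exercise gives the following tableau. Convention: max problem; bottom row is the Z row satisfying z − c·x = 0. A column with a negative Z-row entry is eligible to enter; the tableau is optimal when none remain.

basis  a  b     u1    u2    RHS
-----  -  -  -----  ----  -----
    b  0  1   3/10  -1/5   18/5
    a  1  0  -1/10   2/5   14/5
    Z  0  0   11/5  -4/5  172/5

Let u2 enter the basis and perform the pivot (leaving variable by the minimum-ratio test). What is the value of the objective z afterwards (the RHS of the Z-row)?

40

Ratio test on column u2 — row 1: entry -1/5 ≤ 0; row 2: (14/5)/(2/5) = 7. Minimum is 7 at row 2 (a leaves); pivot element 2/5.
Pivot on row 2; the Z-row RHS becomes 172/5 − (-4/5)·7 = 40.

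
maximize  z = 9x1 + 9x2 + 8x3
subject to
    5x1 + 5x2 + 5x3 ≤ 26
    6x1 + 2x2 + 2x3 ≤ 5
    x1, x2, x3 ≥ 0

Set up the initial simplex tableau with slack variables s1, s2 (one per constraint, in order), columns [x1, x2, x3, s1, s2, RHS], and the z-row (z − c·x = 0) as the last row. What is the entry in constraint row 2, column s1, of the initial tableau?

Slack s1 belongs to constraint 1; its column is the unit vector e_1, so the entry in row 2 is 0.

0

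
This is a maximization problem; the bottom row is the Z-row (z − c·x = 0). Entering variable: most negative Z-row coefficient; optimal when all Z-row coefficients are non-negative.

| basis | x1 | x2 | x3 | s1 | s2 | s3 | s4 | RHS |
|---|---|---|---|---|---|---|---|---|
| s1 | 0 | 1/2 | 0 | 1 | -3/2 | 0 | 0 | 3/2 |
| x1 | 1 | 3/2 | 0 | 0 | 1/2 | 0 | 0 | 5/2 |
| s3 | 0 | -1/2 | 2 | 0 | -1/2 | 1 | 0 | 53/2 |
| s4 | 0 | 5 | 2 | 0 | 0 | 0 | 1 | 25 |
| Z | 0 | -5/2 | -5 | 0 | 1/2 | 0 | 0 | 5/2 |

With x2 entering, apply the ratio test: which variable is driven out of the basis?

x1

Column x2 entries and ratios — s1: (3/2)/(1/2) = 3; x1: (5/2)/(3/2) = 5/3; s3: -1/2 ≤ 0, skip; s4: 25/5 = 5.
Smallest ratio is 5/3 in the row of x1, so x1 leaves.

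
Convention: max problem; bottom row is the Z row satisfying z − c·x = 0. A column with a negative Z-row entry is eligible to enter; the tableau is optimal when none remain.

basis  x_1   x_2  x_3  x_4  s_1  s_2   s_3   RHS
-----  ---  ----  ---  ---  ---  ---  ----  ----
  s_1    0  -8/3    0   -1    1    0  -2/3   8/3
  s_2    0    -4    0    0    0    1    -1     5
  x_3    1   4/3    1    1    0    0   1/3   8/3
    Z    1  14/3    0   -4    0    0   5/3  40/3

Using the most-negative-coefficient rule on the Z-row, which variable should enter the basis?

Negative Z-row entries: x_4: -4.
The most negative is -4 in column x_4, so x_4 enters.

x_4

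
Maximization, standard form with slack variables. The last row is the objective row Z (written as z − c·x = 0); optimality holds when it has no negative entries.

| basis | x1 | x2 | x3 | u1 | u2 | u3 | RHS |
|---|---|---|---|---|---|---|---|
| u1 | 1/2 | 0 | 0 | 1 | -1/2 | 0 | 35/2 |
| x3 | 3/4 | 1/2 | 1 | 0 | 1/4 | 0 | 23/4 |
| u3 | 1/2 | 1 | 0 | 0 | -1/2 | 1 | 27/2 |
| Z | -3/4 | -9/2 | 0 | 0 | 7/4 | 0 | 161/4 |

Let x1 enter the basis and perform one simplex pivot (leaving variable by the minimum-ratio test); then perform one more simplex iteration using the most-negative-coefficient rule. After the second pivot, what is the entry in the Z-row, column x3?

9

Ratio test on column x1 — row 1: (35/2)/(1/2) = 35; row 2: (23/4)/(3/4) = 23/3; row 3: (27/2)/(1/2) = 27. Minimum is 23/3 at row 2 (x3 leaves); pivot element 3/4.
Divide row 2 by 3/4; eliminate column x1 from the other rows.
Second iteration: most negative Z-row entry is -4 in column x2, so x2 enters.
Ratio test on column x2 — row 1: entry -1/3 ≤ 0; row 2: (23/3)/(2/3) = 23/2; row 3: (29/3)/(2/3) = 29/2. Minimum is 23/2 at row 2 (x1 leaves); pivot element 2/3.
Divide row 2 by 2/3; eliminate column x2 from the other rows.
After both pivots, the entry at the Z-row, column x3 is 9.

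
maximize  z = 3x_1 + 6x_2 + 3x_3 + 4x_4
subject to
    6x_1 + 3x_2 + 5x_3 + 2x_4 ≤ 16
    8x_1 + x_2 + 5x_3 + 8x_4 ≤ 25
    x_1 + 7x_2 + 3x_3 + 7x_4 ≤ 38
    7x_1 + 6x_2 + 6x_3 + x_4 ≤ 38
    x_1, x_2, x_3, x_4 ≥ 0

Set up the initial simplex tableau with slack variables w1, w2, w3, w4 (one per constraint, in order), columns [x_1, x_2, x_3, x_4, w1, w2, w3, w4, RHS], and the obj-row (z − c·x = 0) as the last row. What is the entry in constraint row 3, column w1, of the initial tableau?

0

Slack w1 belongs to constraint 1; its column is the unit vector e_1, so the entry in row 3 is 0.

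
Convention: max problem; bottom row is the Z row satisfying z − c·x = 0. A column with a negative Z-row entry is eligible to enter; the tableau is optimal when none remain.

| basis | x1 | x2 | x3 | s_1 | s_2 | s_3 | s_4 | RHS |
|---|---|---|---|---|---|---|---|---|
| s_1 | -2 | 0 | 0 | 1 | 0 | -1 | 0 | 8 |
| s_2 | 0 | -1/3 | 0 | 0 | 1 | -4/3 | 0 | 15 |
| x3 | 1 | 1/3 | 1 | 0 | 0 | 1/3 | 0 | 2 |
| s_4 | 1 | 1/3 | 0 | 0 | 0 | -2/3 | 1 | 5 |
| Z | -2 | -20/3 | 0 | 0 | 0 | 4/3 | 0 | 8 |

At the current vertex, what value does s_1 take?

s_1 is basic (row 1); its value is the RHS of that row, 8.

8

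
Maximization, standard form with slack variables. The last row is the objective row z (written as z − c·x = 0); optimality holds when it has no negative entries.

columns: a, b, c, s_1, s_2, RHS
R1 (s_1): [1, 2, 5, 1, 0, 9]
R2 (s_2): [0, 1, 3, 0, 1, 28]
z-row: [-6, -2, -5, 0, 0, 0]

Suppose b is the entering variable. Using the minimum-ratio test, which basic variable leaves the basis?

Column b entries and ratios — s_1: 9/2 = 9/2; s_2: 28/1 = 28.
Smallest ratio is 9/2 in the row of s_1, so s_1 leaves.

s_1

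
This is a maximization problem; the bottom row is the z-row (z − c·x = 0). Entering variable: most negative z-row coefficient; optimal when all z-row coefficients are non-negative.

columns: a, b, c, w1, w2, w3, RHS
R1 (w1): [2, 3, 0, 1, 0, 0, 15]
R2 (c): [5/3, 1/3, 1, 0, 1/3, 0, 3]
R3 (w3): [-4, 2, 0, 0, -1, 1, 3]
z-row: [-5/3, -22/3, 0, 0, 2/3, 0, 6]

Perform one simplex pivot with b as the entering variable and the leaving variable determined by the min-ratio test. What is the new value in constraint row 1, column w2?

3/2

Ratio test on column b — row 1: 15/3 = 5; row 2: 3/(1/3) = 9; row 3: 3/2 = 3/2. Minimum is 3/2 at row 3 (w3 leaves); pivot element 2.
Divide row 3 by 2; eliminate column b from the other rows.
Row 1 update in column w2: 0 − 3·(-1/2) = 3/2.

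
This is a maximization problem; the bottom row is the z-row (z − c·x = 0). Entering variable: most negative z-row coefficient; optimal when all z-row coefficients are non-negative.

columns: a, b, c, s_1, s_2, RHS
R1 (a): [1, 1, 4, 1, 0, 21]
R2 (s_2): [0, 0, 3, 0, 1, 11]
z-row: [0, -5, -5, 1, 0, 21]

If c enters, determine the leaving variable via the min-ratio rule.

Column c entries and ratios — a: 21/4 = 21/4; s_2: 11/3 = 11/3.
Smallest ratio is 11/3 in the row of s_2, so s_2 leaves.

s_2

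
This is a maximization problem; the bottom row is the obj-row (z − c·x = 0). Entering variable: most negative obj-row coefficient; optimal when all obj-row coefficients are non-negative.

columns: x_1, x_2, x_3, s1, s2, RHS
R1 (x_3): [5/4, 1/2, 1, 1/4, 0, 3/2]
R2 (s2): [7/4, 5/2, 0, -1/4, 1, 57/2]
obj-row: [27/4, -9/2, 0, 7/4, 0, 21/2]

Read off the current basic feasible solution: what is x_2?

0

x_2 is not in the basis, so in the current basic feasible solution x_2 = 0.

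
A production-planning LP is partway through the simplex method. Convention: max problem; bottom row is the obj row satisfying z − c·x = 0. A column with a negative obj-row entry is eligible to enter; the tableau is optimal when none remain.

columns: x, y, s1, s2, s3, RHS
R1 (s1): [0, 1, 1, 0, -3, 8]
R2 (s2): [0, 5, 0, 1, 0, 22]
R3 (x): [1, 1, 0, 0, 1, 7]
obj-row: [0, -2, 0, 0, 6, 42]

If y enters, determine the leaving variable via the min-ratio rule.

Column y entries and ratios — s1: 8/1 = 8; s2: 22/5 = 22/5; x: 7/1 = 7.
Smallest ratio is 22/5 in the row of s2, so s2 leaves.

s2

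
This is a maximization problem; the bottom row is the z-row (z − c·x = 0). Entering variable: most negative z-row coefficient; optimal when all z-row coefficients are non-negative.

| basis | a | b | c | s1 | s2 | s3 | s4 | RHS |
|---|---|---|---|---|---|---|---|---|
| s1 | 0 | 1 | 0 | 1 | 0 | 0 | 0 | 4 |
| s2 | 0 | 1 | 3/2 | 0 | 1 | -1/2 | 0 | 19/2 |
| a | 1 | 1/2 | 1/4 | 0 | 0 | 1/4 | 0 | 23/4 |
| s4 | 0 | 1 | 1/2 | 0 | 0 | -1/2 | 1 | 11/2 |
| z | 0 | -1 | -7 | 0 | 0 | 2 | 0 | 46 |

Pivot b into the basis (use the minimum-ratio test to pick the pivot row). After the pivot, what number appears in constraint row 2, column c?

3/2

Ratio test on column b — row 1: 4/1 = 4; row 2: (19/2)/1 = 19/2; row 3: (23/4)/(1/2) = 23/2; row 4: (11/2)/1 = 11/2. Minimum is 4 at row 1 (s1 leaves); pivot element 1.
Divide row 1 by 1; eliminate column b from the other rows.
Row 2 update in column c: 3/2 − 1·0 = 3/2.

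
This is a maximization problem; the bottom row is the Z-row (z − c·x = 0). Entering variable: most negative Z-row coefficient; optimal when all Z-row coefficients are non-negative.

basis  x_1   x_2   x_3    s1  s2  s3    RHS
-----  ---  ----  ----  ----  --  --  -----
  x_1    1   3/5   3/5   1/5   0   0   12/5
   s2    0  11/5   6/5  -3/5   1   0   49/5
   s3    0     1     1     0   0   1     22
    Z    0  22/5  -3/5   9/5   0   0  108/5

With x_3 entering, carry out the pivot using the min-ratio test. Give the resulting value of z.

24

Ratio test on column x_3 — row 1: (12/5)/(3/5) = 4; row 2: (49/5)/(6/5) = 49/6; row 3: 22/1 = 22. Minimum is 4 at row 1 (x_1 leaves); pivot element 3/5.
Pivot on row 1; the Z-row RHS becomes 108/5 − (-3/5)·4 = 24.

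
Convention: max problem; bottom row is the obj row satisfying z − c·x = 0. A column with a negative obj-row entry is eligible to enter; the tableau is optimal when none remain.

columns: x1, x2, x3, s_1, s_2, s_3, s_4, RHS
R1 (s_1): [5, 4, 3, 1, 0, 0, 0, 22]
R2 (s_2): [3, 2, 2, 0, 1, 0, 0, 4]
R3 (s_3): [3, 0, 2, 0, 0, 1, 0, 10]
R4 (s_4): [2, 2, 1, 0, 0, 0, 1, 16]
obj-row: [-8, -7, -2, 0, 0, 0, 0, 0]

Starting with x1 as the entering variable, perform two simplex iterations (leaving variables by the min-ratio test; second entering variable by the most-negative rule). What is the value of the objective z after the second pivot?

Ratio test on column x1 — row 1: 22/5 = 22/5; row 2: 4/3 = 4/3; row 3: 10/3 = 10/3; row 4: 16/2 = 8. Minimum is 4/3 at row 2 (s_2 leaves); pivot element 3.
Pivot on row 2; the obj-row RHS becomes 0 − (-8)·(4/3) = 32/3.
Next entering variable (most negative obj-row entry -5/3): x2.
Ratio test on column x2 — row 1: (46/3)/(2/3) = 23; row 2: (4/3)/(2/3) = 2; row 3: entry -2 ≤ 0; row 4: (40/3)/(2/3) = 20. Minimum is 2 at row 2 (x1 leaves); pivot element 2/3.
After the second pivot the obj-row RHS is 32/3 − (-5/3)·2 = 14.

14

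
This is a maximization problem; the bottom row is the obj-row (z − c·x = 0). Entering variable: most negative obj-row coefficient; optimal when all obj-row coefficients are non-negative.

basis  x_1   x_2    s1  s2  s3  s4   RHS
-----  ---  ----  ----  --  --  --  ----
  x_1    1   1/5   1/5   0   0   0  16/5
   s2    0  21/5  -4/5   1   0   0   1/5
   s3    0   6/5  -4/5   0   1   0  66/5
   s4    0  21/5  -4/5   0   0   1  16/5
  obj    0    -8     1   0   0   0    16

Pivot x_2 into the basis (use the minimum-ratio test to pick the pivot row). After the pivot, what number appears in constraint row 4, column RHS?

Ratio test on column x_2 — row 1: (16/5)/(1/5) = 16; row 2: (1/5)/(21/5) = 1/21; row 3: (66/5)/(6/5) = 11; row 4: (16/5)/(21/5) = 16/21. Minimum is 1/21 at row 2 (s2 leaves); pivot element 21/5.
Divide row 2 by 21/5; eliminate column x_2 from the other rows.
Row 4 update in column RHS: 16/5 − (21/5)·(1/21) = 3.

3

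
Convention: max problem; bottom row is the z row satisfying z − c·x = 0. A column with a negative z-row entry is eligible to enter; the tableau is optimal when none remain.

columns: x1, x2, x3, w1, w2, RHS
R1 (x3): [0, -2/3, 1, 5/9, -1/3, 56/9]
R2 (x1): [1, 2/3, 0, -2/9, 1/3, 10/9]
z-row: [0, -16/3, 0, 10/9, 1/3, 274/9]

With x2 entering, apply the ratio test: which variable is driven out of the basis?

Column x2 entries and ratios — x3: -2/3 ≤ 0, skip; x1: (10/9)/(2/3) = 5/3.
Smallest ratio is 5/3 in the row of x1, so x1 leaves.

x1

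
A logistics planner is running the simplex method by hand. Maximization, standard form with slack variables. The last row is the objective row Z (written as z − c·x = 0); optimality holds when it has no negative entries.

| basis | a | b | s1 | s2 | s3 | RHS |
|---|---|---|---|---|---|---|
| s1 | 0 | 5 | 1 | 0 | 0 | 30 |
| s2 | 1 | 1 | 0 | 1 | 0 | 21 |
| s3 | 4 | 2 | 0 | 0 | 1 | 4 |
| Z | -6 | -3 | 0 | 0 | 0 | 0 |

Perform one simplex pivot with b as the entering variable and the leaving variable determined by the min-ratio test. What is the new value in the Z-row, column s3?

Ratio test on column b — row 1: 30/5 = 6; row 2: 21/1 = 21; row 3: 4/2 = 2. Minimum is 2 at row 3 (s3 leaves); pivot element 2.
Divide row 3 by 2; eliminate column b from the other rows.
Z-row update in column s3: 0 − (-3)·(1/2) = 3/2.

3/2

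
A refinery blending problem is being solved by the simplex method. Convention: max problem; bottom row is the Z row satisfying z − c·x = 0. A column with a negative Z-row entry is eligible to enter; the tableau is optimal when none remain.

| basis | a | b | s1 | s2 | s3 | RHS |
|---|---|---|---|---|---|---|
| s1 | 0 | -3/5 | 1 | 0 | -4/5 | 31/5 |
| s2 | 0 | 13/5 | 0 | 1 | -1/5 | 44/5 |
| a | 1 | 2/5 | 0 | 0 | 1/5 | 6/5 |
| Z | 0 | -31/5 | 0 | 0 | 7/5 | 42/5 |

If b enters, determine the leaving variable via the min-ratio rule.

a

Column b entries and ratios — s1: -3/5 ≤ 0, skip; s2: (44/5)/(13/5) = 44/13; a: (6/5)/(2/5) = 3.
Smallest ratio is 3 in the row of a, so a leaves.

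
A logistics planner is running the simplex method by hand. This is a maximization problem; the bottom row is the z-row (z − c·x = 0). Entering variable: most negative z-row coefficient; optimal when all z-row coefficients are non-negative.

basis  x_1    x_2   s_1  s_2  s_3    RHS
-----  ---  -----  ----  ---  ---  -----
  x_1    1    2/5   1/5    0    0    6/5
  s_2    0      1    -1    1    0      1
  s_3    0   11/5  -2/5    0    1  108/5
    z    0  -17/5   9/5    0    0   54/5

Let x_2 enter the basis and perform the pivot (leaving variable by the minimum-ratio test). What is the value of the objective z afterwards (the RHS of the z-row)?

71/5

Ratio test on column x_2 — row 1: (6/5)/(2/5) = 3; row 2: 1/1 = 1; row 3: (108/5)/(11/5) = 108/11. Minimum is 1 at row 2 (s_2 leaves); pivot element 1.
Pivot on row 2; the z-row RHS becomes 54/5 − (-17/5)·1 = 71/5.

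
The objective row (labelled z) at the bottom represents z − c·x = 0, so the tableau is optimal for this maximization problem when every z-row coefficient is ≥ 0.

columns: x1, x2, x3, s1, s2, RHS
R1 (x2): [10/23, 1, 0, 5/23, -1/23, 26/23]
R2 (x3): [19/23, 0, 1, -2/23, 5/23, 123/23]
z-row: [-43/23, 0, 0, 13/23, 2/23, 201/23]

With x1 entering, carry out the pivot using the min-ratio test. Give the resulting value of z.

68/5

Ratio test on column x1 — row 1: (26/23)/(10/23) = 13/5; row 2: (123/23)/(19/23) = 123/19. Minimum is 13/5 at row 1 (x2 leaves); pivot element 10/23.
Pivot on row 1; the z-row RHS becomes 201/23 − (-43/23)·(13/5) = 68/5.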